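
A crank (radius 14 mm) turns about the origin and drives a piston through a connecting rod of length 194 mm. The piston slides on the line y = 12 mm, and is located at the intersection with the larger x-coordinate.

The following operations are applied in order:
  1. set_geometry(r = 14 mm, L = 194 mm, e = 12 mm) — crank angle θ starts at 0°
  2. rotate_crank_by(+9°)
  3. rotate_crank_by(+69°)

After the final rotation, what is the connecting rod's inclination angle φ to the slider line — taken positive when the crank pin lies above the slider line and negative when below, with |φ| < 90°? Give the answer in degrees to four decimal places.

set_geometry: r = 14 mm, L = 194 mm, e = 12 mm; θ ← 0°
rotate_crank_by(+9°): θ ← 0° +9° = 9°
rotate_crank_by(+69°): θ ← 9° +69° = 78°
crank pin P = (r cos θ, r sin θ) = (2.910764, 13.694066)
h = r sin θ − e = 13.694066 − 12 = 1.694066
sin φ = h / L = 1.694066 / 194 = 0.00873230
φ = arcsin(0.00873230) = 0.500330°

0.5003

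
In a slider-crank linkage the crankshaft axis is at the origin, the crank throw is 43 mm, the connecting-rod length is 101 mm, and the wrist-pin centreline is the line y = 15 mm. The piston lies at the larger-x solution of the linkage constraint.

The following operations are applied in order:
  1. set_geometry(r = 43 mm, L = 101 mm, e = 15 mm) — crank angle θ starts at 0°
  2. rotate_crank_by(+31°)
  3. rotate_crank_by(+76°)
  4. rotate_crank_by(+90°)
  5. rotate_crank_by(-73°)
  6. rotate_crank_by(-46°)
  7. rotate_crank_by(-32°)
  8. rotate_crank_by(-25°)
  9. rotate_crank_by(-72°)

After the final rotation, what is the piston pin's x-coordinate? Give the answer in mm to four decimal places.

set_geometry: r = 43 mm, L = 101 mm, e = 15 mm; θ ← 0°
rotate_crank_by(+31°): θ ← 0° +31° = 31°
rotate_crank_by(+76°): θ ← 31° +76° = 107°
rotate_crank_by(+90°): θ ← 107° +90° = 197°
rotate_crank_by(-73°): θ ← 197° -73° = 124°
rotate_crank_by(-46°): θ ← 124° -46° = 78°
rotate_crank_by(-32°): θ ← 78° -32° = 46°
rotate_crank_by(-25°): θ ← 46° -25° = 21°
rotate_crank_by(-72°): θ ← 21° -72° = -51°
crank pin P = (r cos θ, r sin θ) = (27.060777, -33.417276)
h = r sin θ − e = -33.417276 − 15 = -48.417276
x = r cos θ + √(L² − h²) = 27.060777 + √(10201.0 − 2344.2326) = 27.060777 + 88.638408 = 115.699185

115.6992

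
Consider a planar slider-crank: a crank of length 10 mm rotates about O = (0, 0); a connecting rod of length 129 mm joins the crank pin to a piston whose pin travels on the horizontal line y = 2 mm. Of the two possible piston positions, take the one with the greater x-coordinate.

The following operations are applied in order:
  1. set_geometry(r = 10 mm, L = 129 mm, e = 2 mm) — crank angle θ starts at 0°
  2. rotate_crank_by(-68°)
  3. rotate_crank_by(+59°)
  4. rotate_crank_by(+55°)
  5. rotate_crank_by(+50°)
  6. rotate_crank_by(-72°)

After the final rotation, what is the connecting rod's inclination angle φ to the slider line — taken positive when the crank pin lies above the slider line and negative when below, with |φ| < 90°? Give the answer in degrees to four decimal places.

0.9183

set_geometry: r = 10 mm, L = 129 mm, e = 2 mm; θ ← 0°
rotate_crank_by(-68°): θ ← 0° -68° = -68°
rotate_crank_by(+59°): θ ← -68° +59° = -9°
rotate_crank_by(+55°): θ ← -9° +55° = 46°
rotate_crank_by(+50°): θ ← 46° +50° = 96°
rotate_crank_by(-72°): θ ← 96° -72° = 24°
crank pin P = (r cos θ, r sin θ) = (9.135455, 4.067366)
h = r sin θ − e = 4.067366 − 2 = 2.067366
sin φ = h / L = 2.067366 / 129 = 0.01602610
φ = arcsin(0.01602610) = 0.918267°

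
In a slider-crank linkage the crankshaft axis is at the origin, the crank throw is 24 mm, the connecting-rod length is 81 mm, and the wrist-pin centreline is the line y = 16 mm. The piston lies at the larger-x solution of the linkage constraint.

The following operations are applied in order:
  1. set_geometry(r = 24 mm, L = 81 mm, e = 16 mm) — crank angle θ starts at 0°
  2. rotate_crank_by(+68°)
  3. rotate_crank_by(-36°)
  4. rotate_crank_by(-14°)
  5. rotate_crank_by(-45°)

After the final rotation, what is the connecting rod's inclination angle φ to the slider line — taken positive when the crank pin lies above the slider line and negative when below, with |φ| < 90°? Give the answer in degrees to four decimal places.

set_geometry: r = 24 mm, L = 81 mm, e = 16 mm; θ ← 0°
rotate_crank_by(+68°): θ ← 0° +68° = 68°
rotate_crank_by(-36°): θ ← 68° -36° = 32°
rotate_crank_by(-14°): θ ← 32° -14° = 18°
rotate_crank_by(-45°): θ ← 18° -45° = -27°
crank pin P = (r cos θ, r sin θ) = (21.384157, -10.895772)
h = r sin θ − e = -10.895772 − 16 = -26.895772
sin φ = h / L = -26.895772 / 81 = -0.33204657
φ = arcsin(-0.33204657) = -19.393041°

-19.3930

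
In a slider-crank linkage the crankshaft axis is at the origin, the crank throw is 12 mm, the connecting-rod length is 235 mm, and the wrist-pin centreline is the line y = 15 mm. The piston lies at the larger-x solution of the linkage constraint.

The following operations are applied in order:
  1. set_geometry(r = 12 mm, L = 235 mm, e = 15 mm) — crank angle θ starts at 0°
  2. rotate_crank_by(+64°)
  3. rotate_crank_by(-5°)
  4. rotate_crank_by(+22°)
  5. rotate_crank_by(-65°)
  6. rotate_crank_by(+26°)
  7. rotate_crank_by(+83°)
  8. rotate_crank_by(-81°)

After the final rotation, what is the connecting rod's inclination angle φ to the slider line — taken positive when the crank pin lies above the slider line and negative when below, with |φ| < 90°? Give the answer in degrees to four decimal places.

-1.6250

set_geometry: r = 12 mm, L = 235 mm, e = 15 mm; θ ← 0°
rotate_crank_by(+64°): θ ← 0° +64° = 64°
rotate_crank_by(-5°): θ ← 64° -5° = 59°
rotate_crank_by(+22°): θ ← 59° +22° = 81°
rotate_crank_by(-65°): θ ← 81° -65° = 16°
rotate_crank_by(+26°): θ ← 16° +26° = 42°
rotate_crank_by(+83°): θ ← 42° +83° = 125°
rotate_crank_by(-81°): θ ← 125° -81° = 44°
crank pin P = (r cos θ, r sin θ) = (8.632078, 8.335900)
h = r sin θ − e = 8.335900 − 15 = -6.664100
sin φ = h / L = -6.664100 / 235 = -0.02835787
φ = arcsin(-0.02835787) = -1.625004°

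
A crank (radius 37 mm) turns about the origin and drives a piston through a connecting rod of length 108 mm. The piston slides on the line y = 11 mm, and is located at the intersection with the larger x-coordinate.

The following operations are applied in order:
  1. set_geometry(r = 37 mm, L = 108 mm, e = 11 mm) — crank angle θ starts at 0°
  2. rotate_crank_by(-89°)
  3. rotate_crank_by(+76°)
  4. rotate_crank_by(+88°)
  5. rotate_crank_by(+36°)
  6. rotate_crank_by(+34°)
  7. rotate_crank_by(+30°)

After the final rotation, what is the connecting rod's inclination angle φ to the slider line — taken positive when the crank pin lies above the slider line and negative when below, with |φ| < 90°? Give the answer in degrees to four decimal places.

-4.1285

set_geometry: r = 37 mm, L = 108 mm, e = 11 mm; θ ← 0°
rotate_crank_by(-89°): θ ← 0° -89° = -89°
rotate_crank_by(+76°): θ ← -89° +76° = -13°
rotate_crank_by(+88°): θ ← -13° +88° = 75°
rotate_crank_by(+36°): θ ← 75° +36° = 111°
rotate_crank_by(+34°): θ ← 111° +34° = 145°
rotate_crank_by(+30°): θ ← 145° +30° = 175°
crank pin P = (r cos θ, r sin θ) = (-36.859204, 3.224762)
h = r sin θ − e = 3.224762 − 11 = -7.775238
sin φ = h / L = -7.775238 / 108 = -0.07199294
φ = arcsin(-0.07199294) = -4.128463°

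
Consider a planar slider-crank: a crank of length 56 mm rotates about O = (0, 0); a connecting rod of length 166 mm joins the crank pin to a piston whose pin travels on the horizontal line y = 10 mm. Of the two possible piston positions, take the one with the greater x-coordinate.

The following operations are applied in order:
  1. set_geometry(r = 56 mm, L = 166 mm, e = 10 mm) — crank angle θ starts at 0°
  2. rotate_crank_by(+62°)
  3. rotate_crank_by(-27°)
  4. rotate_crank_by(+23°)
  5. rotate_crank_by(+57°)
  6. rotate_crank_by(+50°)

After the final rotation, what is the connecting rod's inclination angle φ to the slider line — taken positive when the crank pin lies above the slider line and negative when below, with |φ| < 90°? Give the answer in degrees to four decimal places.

1.5513

set_geometry: r = 56 mm, L = 166 mm, e = 10 mm; θ ← 0°
rotate_crank_by(+62°): θ ← 0° +62° = 62°
rotate_crank_by(-27°): θ ← 62° -27° = 35°
rotate_crank_by(+23°): θ ← 35° +23° = 58°
rotate_crank_by(+57°): θ ← 58° +57° = 115°
rotate_crank_by(+50°): θ ← 115° +50° = 165°
crank pin P = (r cos θ, r sin θ) = (-54.091846, 14.493867)
h = r sin θ − e = 14.493867 − 10 = 4.493867
sin φ = h / L = 4.493867 / 166 = 0.02707149
φ = arcsin(0.02707149) = 1.551271°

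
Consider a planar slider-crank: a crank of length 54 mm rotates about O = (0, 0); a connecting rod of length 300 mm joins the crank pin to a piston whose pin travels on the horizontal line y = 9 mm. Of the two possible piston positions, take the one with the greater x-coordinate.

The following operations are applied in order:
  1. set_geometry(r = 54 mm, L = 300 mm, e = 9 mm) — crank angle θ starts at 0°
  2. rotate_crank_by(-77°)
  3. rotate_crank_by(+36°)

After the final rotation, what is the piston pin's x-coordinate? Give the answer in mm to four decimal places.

337.4465

set_geometry: r = 54 mm, L = 300 mm, e = 9 mm; θ ← 0°
rotate_crank_by(-77°): θ ← 0° -77° = -77°
rotate_crank_by(+36°): θ ← -77° +36° = -41°
crank pin P = (r cos θ, r sin θ) = (40.754317, -35.427188)
h = r sin θ − e = -35.427188 − 9 = -44.427188
x = r cos θ + √(L² − h²) = 40.754317 + √(90000.0 − 1973.7750) = 40.754317 + 296.692138 = 337.446456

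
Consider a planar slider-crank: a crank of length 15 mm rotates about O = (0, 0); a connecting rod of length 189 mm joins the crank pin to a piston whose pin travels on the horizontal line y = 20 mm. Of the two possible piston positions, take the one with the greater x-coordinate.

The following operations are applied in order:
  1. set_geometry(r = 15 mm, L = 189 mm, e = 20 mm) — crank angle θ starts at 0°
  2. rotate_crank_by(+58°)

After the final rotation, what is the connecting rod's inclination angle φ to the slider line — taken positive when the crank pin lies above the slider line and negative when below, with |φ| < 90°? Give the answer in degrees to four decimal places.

-2.2073

set_geometry: r = 15 mm, L = 189 mm, e = 20 mm; θ ← 0°
rotate_crank_by(+58°): θ ← 0° +58° = 58°
crank pin P = (r cos θ, r sin θ) = (7.948789, 12.720721)
h = r sin θ − e = 12.720721 − 20 = -7.279279
sin φ = h / L = -7.279279 / 189 = -0.03851470
φ = arcsin(-0.03851470) = -2.207276°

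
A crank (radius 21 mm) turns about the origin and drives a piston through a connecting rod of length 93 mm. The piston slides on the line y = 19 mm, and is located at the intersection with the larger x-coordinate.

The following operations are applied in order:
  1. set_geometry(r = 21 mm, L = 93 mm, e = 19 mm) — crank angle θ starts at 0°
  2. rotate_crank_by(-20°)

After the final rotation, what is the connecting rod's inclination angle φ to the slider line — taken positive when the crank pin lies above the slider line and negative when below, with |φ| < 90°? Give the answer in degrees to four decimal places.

set_geometry: r = 21 mm, L = 93 mm, e = 19 mm; θ ← 0°
rotate_crank_by(-20°): θ ← 0° -20° = -20°
crank pin P = (r cos θ, r sin θ) = (19.733545, -7.182423)
h = r sin θ − e = -7.182423 − 19 = -26.182423
sin φ = h / L = -26.182423 / 93 = -0.28153143
φ = arcsin(-0.28153143) = -16.351627°

-16.3516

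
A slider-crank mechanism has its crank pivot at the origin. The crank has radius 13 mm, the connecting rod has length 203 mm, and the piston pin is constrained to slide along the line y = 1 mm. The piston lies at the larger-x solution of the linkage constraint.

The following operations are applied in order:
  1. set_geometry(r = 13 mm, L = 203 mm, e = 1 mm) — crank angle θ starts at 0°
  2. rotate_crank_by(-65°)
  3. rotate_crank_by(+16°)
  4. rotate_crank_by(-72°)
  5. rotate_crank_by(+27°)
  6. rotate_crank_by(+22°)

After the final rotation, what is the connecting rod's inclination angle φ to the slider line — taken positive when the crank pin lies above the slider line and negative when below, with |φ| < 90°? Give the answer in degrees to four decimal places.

set_geometry: r = 13 mm, L = 203 mm, e = 1 mm; θ ← 0°
rotate_crank_by(-65°): θ ← 0° -65° = -65°
rotate_crank_by(+16°): θ ← -65° +16° = -49°
rotate_crank_by(-72°): θ ← -49° -72° = -121°
rotate_crank_by(+27°): θ ← -121° +27° = -94°
rotate_crank_by(+22°): θ ← -94° +22° = -72°
crank pin P = (r cos θ, r sin θ) = (4.017221, -12.363735)
h = r sin θ − e = -12.363735 − 1 = -13.363735
sin φ = h / L = -13.363735 / 203 = -0.06583121
φ = arcsin(-0.06583121) = -3.774580°

-3.7746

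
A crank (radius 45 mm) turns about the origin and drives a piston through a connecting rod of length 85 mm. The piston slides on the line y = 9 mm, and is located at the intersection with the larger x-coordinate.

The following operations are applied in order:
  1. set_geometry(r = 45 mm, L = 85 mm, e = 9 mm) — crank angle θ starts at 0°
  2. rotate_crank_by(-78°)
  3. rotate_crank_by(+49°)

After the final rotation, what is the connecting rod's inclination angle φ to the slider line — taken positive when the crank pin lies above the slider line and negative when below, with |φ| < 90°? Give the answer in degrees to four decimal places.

set_geometry: r = 45 mm, L = 85 mm, e = 9 mm; θ ← 0°
rotate_crank_by(-78°): θ ← 0° -78° = -78°
rotate_crank_by(+49°): θ ← -78° +49° = -29°
crank pin P = (r cos θ, r sin θ) = (39.357887, -21.816433)
h = r sin θ − e = -21.816433 − 9 = -30.816433
sin φ = h / L = -30.816433 / 85 = -0.36254627
φ = arcsin(-0.36254627) = -21.256654°

-21.2567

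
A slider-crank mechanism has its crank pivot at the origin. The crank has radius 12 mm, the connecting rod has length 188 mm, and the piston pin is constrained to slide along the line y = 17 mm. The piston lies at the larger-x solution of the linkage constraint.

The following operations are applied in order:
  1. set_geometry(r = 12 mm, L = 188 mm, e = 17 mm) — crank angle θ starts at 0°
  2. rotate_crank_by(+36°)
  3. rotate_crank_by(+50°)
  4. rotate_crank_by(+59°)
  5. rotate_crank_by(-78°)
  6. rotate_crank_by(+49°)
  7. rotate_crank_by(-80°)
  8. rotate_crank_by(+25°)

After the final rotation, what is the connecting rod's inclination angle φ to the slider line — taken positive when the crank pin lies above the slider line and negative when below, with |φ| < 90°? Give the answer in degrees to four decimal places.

set_geometry: r = 12 mm, L = 188 mm, e = 17 mm; θ ← 0°
rotate_crank_by(+36°): θ ← 0° +36° = 36°
rotate_crank_by(+50°): θ ← 36° +50° = 86°
rotate_crank_by(+59°): θ ← 86° +59° = 145°
rotate_crank_by(-78°): θ ← 145° -78° = 67°
rotate_crank_by(+49°): θ ← 67° +49° = 116°
rotate_crank_by(-80°): θ ← 116° -80° = 36°
rotate_crank_by(+25°): θ ← 36° +25° = 61°
crank pin P = (r cos θ, r sin θ) = (5.817715, 10.495436)
h = r sin θ − e = 10.495436 − 17 = -6.504564
sin φ = h / L = -6.504564 / 188 = -0.03459874
φ = arcsin(-0.03459874) = -1.982758°

-1.9828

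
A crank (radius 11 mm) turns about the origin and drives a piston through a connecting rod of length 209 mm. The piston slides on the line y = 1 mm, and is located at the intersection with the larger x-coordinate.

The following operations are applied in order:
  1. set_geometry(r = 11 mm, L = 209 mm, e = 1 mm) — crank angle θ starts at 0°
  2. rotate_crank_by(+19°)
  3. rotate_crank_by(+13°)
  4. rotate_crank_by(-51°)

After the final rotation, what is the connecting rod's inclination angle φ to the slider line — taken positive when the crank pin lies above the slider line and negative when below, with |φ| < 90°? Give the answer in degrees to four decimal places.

set_geometry: r = 11 mm, L = 209 mm, e = 1 mm; θ ← 0°
rotate_crank_by(+19°): θ ← 0° +19° = 19°
rotate_crank_by(+13°): θ ← 19° +13° = 32°
rotate_crank_by(-51°): θ ← 32° -51° = -19°
crank pin P = (r cos θ, r sin θ) = (10.400704, -3.581250)
h = r sin θ − e = -3.581250 − 1 = -4.581250
sin φ = h / L = -4.581250 / 209 = -0.02191986
φ = arcsin(-0.02191986) = -1.256016°

-1.2560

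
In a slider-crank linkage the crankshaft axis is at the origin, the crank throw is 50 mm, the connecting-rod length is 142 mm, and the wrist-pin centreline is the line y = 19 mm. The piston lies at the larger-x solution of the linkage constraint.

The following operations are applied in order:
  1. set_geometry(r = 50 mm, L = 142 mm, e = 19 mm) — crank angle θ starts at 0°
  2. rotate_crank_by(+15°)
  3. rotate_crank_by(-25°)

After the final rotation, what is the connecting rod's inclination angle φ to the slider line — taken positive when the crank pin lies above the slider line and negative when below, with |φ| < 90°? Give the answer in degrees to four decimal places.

set_geometry: r = 50 mm, L = 142 mm, e = 19 mm; θ ← 0°
rotate_crank_by(+15°): θ ← 0° +15° = 15°
rotate_crank_by(-25°): θ ← 15° -25° = -10°
crank pin P = (r cos θ, r sin θ) = (49.240388, -8.682409)
h = r sin θ − e = -8.682409 − 19 = -27.682409
sin φ = h / L = -27.682409 / 142 = -0.19494654
φ = arcsin(-0.19494654) = -11.241601°

-11.2416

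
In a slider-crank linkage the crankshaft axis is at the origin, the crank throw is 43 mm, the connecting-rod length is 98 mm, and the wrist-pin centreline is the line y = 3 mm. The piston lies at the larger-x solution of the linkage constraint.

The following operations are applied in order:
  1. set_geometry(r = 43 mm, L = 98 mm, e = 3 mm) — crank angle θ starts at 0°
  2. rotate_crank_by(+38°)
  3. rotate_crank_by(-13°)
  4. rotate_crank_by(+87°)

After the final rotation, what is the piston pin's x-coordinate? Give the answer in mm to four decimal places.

74.6922

set_geometry: r = 43 mm, L = 98 mm, e = 3 mm; θ ← 0°
rotate_crank_by(+38°): θ ← 0° +38° = 38°
rotate_crank_by(-13°): θ ← 38° -13° = 25°
rotate_crank_by(+87°): θ ← 25° +87° = 112°
crank pin P = (r cos θ, r sin θ) = (-16.108084, 39.868906)
h = r sin θ − e = 39.868906 − 3 = 36.868906
x = r cos θ + √(L² − h²) = -16.108084 + √(9604.0 − 1359.3162) = -16.108084 + 90.800241 = 74.692158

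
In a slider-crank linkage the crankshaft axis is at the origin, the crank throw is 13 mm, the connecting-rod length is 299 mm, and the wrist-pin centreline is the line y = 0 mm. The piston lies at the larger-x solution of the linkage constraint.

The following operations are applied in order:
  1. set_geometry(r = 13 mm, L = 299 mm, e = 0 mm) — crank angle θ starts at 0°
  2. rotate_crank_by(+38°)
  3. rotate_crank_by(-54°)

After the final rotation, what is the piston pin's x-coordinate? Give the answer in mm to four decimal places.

set_geometry: r = 13 mm, L = 299 mm, e = 0 mm; θ ← 0°
rotate_crank_by(+38°): θ ← 0° +38° = 38°
rotate_crank_by(-54°): θ ← 38° -54° = -16°
crank pin P = (r cos θ, r sin θ) = (12.496402, -3.583286)
h = r sin θ − e = -3.583286 − 0 = -3.583286
x = r cos θ + √(L² − h²) = 12.496402 + √(89401.0 − 12.8399) = 12.496402 + 298.978528 = 311.474930

311.4749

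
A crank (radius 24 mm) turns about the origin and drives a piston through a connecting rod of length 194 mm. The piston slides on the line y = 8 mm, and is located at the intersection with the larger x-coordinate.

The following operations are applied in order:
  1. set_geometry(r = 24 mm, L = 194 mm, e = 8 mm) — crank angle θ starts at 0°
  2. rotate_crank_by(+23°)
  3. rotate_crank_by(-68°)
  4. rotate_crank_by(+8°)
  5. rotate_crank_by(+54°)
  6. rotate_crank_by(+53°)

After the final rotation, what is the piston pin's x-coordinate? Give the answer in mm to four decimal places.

set_geometry: r = 24 mm, L = 194 mm, e = 8 mm; θ ← 0°
rotate_crank_by(+23°): θ ← 0° +23° = 23°
rotate_crank_by(-68°): θ ← 23° -68° = -45°
rotate_crank_by(+8°): θ ← -45° +8° = -37°
rotate_crank_by(+54°): θ ← -37° +54° = 17°
rotate_crank_by(+53°): θ ← 17° +53° = 70°
crank pin P = (r cos θ, r sin θ) = (8.208483, 22.552623)
h = r sin θ − e = 22.552623 − 8 = 14.552623
x = r cos θ + √(L² − h²) = 8.208483 + √(37636.0 − 211.7788) = 8.208483 + 193.453408 = 201.661892

201.6619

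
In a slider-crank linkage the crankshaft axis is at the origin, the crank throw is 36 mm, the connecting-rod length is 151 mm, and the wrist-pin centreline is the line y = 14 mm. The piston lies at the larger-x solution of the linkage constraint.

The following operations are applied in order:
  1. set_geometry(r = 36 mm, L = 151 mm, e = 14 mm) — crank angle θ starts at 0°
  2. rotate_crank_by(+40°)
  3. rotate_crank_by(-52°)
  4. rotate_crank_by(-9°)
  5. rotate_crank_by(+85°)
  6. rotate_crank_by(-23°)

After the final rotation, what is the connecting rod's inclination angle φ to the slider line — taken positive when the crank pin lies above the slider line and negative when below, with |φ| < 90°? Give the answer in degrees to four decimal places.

set_geometry: r = 36 mm, L = 151 mm, e = 14 mm; θ ← 0°
rotate_crank_by(+40°): θ ← 0° +40° = 40°
rotate_crank_by(-52°): θ ← 40° -52° = -12°
rotate_crank_by(-9°): θ ← -12° -9° = -21°
rotate_crank_by(+85°): θ ← -21° +85° = 64°
rotate_crank_by(-23°): θ ← 64° -23° = 41°
crank pin P = (r cos θ, r sin θ) = (27.169545, 23.618125)
h = r sin θ − e = 23.618125 − 14 = 9.618125
sin φ = h / L = 9.618125 / 151 = 0.06369619
φ = arcsin(0.06369619) = 3.651995°

3.6520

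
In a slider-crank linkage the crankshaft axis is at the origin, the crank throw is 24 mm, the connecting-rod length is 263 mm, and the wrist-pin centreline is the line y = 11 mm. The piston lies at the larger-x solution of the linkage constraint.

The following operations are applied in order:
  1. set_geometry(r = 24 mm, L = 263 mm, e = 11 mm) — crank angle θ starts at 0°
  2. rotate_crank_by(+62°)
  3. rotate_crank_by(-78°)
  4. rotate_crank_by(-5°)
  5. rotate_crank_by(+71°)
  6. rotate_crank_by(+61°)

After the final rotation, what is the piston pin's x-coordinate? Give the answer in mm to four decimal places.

254.1517

set_geometry: r = 24 mm, L = 263 mm, e = 11 mm; θ ← 0°
rotate_crank_by(+62°): θ ← 0° +62° = 62°
rotate_crank_by(-78°): θ ← 62° -78° = -16°
rotate_crank_by(-5°): θ ← -16° -5° = -21°
rotate_crank_by(+71°): θ ← -21° +71° = 50°
rotate_crank_by(+61°): θ ← 50° +61° = 111°
crank pin P = (r cos θ, r sin θ) = (-8.600831, 22.405930)
h = r sin θ − e = 22.405930 − 11 = 11.405930
x = r cos θ + √(L² − h²) = -8.600831 + √(69169.0 − 130.0952) = -8.600831 + 262.752554 = 254.151723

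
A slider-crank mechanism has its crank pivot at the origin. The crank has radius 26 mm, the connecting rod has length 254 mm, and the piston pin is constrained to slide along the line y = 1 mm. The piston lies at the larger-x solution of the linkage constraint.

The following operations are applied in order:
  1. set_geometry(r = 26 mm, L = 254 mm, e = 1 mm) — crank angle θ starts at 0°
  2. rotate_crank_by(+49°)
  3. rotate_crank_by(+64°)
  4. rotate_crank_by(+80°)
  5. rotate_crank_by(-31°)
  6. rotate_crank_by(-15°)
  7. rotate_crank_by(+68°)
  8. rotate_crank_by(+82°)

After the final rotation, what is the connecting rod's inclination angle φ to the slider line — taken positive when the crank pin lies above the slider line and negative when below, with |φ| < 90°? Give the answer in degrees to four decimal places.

set_geometry: r = 26 mm, L = 254 mm, e = 1 mm; θ ← 0°
rotate_crank_by(+49°): θ ← 0° +49° = 49°
rotate_crank_by(+64°): θ ← 49° +64° = 113°
rotate_crank_by(+80°): θ ← 113° +80° = 193°
rotate_crank_by(-31°): θ ← 193° -31° = 162°
rotate_crank_by(-15°): θ ← 162° -15° = 147°
rotate_crank_by(+68°): θ ← 147° +68° = 215°
rotate_crank_by(+82°): θ ← 215° +82° = 297°
crank pin P = (r cos θ, r sin θ) = (11.803753, -23.166170)
h = r sin θ − e = -23.166170 − 1 = -24.166170
sin φ = h / L = -24.166170 / 254 = -0.09514240
φ = arcsin(-0.09514240) = -5.459516°

-5.4595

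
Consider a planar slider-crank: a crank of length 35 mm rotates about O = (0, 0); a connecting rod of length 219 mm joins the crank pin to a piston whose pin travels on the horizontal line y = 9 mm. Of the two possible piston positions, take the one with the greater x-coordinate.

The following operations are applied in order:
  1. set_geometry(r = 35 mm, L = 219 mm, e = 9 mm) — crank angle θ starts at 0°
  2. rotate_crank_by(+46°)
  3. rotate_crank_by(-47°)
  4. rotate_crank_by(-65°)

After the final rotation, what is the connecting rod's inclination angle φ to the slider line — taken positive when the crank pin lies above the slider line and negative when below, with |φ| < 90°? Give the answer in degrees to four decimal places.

-10.7834

set_geometry: r = 35 mm, L = 219 mm, e = 9 mm; θ ← 0°
rotate_crank_by(+46°): θ ← 0° +46° = 46°
rotate_crank_by(-47°): θ ← 46° -47° = -1°
rotate_crank_by(-65°): θ ← -1° -65° = -66°
crank pin P = (r cos θ, r sin θ) = (14.235783, -31.974091)
h = r sin θ − e = -31.974091 − 9 = -40.974091
sin φ = h / L = -40.974091 / 219 = -0.18709631
φ = arcsin(-0.18709631) = -10.783376°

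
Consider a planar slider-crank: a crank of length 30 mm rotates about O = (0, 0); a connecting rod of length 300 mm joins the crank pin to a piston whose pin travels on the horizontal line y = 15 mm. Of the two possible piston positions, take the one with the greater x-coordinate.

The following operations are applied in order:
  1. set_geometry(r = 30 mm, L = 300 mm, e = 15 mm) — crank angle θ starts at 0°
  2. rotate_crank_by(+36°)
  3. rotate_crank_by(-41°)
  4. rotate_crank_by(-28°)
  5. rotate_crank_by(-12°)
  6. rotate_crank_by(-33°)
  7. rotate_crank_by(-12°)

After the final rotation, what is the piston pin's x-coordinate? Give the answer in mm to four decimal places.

set_geometry: r = 30 mm, L = 300 mm, e = 15 mm; θ ← 0°
rotate_crank_by(+36°): θ ← 0° +36° = 36°
rotate_crank_by(-41°): θ ← 36° -41° = -5°
rotate_crank_by(-28°): θ ← -5° -28° = -33°
rotate_crank_by(-12°): θ ← -33° -12° = -45°
rotate_crank_by(-33°): θ ← -45° -33° = -78°
rotate_crank_by(-12°): θ ← -78° -12° = -90°
crank pin P = (r cos θ, r sin θ) = (0.000000, -30.000000)
h = r sin θ − e = -30.000000 − 15 = -45.000000
x = r cos θ + √(L² − h²) = 0.000000 + √(90000.0 − 2025.0000) = 0.000000 + 296.605799 = 296.605799

296.6058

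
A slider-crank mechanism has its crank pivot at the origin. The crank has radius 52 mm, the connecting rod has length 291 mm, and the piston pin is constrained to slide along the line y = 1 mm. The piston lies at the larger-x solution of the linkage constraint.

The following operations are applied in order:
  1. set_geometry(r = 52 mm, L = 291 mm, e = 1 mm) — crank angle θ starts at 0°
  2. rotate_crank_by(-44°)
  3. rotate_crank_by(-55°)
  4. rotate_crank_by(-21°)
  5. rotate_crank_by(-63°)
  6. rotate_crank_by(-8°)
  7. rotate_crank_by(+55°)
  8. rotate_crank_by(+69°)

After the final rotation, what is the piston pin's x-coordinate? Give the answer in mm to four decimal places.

307.1857

set_geometry: r = 52 mm, L = 291 mm, e = 1 mm; θ ← 0°
rotate_crank_by(-44°): θ ← 0° -44° = -44°
rotate_crank_by(-55°): θ ← -44° -55° = -99°
rotate_crank_by(-21°): θ ← -99° -21° = -120°
rotate_crank_by(-63°): θ ← -120° -63° = -183°
rotate_crank_by(-8°): θ ← -183° -8° = -191°
rotate_crank_by(+55°): θ ← -191° +55° = -136°
rotate_crank_by(+69°): θ ← -136° +69° = -67°
crank pin P = (r cos θ, r sin θ) = (20.318019, -47.866252)
h = r sin θ − e = -47.866252 − 1 = -48.866252
x = r cos θ + √(L² − h²) = 20.318019 + √(84681.0 − 2387.9106) = 20.318019 + 286.867721 = 307.185740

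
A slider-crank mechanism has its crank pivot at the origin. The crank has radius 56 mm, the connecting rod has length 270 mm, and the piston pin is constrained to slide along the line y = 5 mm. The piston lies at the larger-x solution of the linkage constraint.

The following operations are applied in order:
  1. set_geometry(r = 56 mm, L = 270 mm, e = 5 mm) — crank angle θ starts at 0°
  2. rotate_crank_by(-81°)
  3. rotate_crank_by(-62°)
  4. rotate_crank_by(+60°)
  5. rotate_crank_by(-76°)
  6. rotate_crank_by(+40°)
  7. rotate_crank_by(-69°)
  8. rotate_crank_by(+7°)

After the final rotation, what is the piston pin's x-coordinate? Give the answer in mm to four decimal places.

set_geometry: r = 56 mm, L = 270 mm, e = 5 mm; θ ← 0°
rotate_crank_by(-81°): θ ← 0° -81° = -81°
rotate_crank_by(-62°): θ ← -81° -62° = -143°
rotate_crank_by(+60°): θ ← -143° +60° = -83°
rotate_crank_by(-76°): θ ← -83° -76° = -159°
rotate_crank_by(+40°): θ ← -159° +40° = -119°
rotate_crank_by(-69°): θ ← -119° -69° = -188°
rotate_crank_by(+7°): θ ← -188° +7° = -181°
crank pin P = (r cos θ, r sin θ) = (-55.991471, 0.977335)
h = r sin θ − e = 0.977335 − 5 = -4.022665
x = r cos θ + √(L² − h²) = -55.991471 + √(72900.0 − 16.1818) = -55.991471 + 269.970032 = 213.978561

213.9786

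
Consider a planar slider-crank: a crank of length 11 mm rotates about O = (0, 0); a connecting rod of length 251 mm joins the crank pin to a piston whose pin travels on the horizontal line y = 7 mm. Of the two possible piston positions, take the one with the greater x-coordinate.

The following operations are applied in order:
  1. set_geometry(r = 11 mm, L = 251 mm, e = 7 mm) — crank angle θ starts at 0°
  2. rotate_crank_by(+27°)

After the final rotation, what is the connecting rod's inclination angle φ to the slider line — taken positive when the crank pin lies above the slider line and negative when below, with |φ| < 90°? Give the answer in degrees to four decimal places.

-0.4579

set_geometry: r = 11 mm, L = 251 mm, e = 7 mm; θ ← 0°
rotate_crank_by(+27°): θ ← 0° +27° = 27°
crank pin P = (r cos θ, r sin θ) = (9.801072, 4.993895)
h = r sin θ − e = 4.993895 − 7 = -2.006105
sin φ = h / L = -2.006105 / 251 = -0.00799245
φ = arcsin(-0.00799245) = -0.457938°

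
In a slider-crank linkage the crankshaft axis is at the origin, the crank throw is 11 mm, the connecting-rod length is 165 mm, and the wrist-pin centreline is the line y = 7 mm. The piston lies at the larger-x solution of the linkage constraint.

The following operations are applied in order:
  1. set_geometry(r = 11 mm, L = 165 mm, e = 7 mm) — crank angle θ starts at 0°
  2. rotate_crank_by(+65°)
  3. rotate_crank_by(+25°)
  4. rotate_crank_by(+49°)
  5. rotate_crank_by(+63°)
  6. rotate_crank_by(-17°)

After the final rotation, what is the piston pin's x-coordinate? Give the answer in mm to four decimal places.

set_geometry: r = 11 mm, L = 165 mm, e = 7 mm; θ ← 0°
rotate_crank_by(+65°): θ ← 0° +65° = 65°
rotate_crank_by(+25°): θ ← 65° +25° = 90°
rotate_crank_by(+49°): θ ← 90° +49° = 139°
rotate_crank_by(+63°): θ ← 139° +63° = 202°
rotate_crank_by(-17°): θ ← 202° -17° = 185°
crank pin P = (r cos θ, r sin θ) = (-10.958142, -0.958713)
h = r sin θ − e = -0.958713 − 7 = -7.958713
x = r cos θ + √(L² − h²) = -10.958142 + √(27225.0 − 63.3411) = -10.958142 + 164.807945 = 153.849804

153.8498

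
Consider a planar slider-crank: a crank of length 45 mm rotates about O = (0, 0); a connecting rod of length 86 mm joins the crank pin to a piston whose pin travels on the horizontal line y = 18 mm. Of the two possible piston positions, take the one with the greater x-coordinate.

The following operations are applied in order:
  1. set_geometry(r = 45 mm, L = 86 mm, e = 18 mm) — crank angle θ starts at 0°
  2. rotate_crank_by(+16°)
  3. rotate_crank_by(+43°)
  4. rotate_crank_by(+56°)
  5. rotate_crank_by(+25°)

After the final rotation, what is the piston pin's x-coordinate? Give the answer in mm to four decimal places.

set_geometry: r = 45 mm, L = 86 mm, e = 18 mm; θ ← 0°
rotate_crank_by(+16°): θ ← 0° +16° = 16°
rotate_crank_by(+43°): θ ← 16° +43° = 59°
rotate_crank_by(+56°): θ ← 59° +56° = 115°
rotate_crank_by(+25°): θ ← 115° +25° = 140°
crank pin P = (r cos θ, r sin θ) = (-34.472000, 28.925442)
h = r sin θ − e = 28.925442 − 18 = 10.925442
x = r cos θ + √(L² − h²) = -34.472000 + √(7396.0 − 119.3653) = -34.472000 + 85.303193 = 50.831193

50.8312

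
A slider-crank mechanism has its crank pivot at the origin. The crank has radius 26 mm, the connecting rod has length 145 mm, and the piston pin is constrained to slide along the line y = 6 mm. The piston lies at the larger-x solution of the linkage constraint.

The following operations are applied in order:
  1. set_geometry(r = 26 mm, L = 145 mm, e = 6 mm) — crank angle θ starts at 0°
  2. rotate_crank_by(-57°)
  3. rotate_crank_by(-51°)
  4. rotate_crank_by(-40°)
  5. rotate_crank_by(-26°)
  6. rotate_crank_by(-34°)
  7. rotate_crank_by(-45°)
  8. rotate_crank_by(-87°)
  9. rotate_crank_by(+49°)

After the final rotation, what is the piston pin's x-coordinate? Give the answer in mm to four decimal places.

153.1616

set_geometry: r = 26 mm, L = 145 mm, e = 6 mm; θ ← 0°
rotate_crank_by(-57°): θ ← 0° -57° = -57°
rotate_crank_by(-51°): θ ← -57° -51° = -108°
rotate_crank_by(-40°): θ ← -108° -40° = -148°
rotate_crank_by(-26°): θ ← -148° -26° = -174°
rotate_crank_by(-34°): θ ← -174° -34° = -208°
rotate_crank_by(-45°): θ ← -208° -45° = -253°
rotate_crank_by(-87°): θ ← -253° -87° = -340°
rotate_crank_by(+49°): θ ← -340° +49° = -291°
crank pin P = (r cos θ, r sin θ) = (9.317567, 24.273091)
h = r sin θ − e = 24.273091 − 6 = 18.273091
x = r cos θ + √(L² − h²) = 9.317567 + √(21025.0 − 333.9059) = 9.317567 + 143.843992 = 153.161559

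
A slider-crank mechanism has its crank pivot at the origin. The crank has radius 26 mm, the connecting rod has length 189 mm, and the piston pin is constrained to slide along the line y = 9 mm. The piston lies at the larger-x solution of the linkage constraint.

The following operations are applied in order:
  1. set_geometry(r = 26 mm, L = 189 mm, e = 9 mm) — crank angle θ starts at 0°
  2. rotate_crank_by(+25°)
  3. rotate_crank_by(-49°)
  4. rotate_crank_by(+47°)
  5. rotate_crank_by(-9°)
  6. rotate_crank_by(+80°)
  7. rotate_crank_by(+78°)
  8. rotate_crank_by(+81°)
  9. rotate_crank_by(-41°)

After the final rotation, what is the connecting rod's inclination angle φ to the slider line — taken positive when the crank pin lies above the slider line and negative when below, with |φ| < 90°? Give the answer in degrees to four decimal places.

-6.9220

set_geometry: r = 26 mm, L = 189 mm, e = 9 mm; θ ← 0°
rotate_crank_by(+25°): θ ← 0° +25° = 25°
rotate_crank_by(-49°): θ ← 25° -49° = -24°
rotate_crank_by(+47°): θ ← -24° +47° = 23°
rotate_crank_by(-9°): θ ← 23° -9° = 14°
rotate_crank_by(+80°): θ ← 14° +80° = 94°
rotate_crank_by(+78°): θ ← 94° +78° = 172°
rotate_crank_by(+81°): θ ← 172° +81° = 253°
rotate_crank_by(-41°): θ ← 253° -41° = 212°
crank pin P = (r cos θ, r sin θ) = (-22.049251, -13.777901)
h = r sin θ − e = -13.777901 − 9 = -22.777901
sin φ = h / L = -22.777901 / 189 = -0.12051799
φ = arcsin(-0.12051799) = -6.921998°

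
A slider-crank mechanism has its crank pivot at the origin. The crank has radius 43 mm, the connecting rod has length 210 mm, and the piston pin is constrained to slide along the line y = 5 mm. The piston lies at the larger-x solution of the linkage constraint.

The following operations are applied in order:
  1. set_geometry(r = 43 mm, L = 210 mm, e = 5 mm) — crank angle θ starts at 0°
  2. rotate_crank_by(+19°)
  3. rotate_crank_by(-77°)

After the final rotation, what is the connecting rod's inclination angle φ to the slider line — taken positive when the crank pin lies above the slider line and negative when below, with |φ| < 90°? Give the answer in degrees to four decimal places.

-11.3883

set_geometry: r = 43 mm, L = 210 mm, e = 5 mm; θ ← 0°
rotate_crank_by(+19°): θ ← 0° +19° = 19°
rotate_crank_by(-77°): θ ← 19° -77° = -58°
crank pin P = (r cos θ, r sin θ) = (22.786528, -36.466068)
h = r sin θ − e = -36.466068 − 5 = -41.466068
sin φ = h / L = -41.466068 / 210 = -0.19745747
φ = arcsin(-0.19745747) = -11.388318°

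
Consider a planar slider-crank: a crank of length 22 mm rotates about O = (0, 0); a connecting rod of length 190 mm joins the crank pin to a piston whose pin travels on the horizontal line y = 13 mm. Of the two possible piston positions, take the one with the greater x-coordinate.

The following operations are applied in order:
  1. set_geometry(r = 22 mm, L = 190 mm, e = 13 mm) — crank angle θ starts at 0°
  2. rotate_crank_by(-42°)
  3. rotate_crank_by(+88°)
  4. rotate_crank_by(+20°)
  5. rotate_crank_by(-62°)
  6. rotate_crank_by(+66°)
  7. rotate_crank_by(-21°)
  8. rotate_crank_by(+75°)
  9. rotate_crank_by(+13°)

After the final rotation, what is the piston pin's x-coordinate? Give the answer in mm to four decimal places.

set_geometry: r = 22 mm, L = 190 mm, e = 13 mm; θ ← 0°
rotate_crank_by(-42°): θ ← 0° -42° = -42°
rotate_crank_by(+88°): θ ← -42° +88° = 46°
rotate_crank_by(+20°): θ ← 46° +20° = 66°
rotate_crank_by(-62°): θ ← 66° -62° = 4°
rotate_crank_by(+66°): θ ← 4° +66° = 70°
rotate_crank_by(-21°): θ ← 70° -21° = 49°
rotate_crank_by(+75°): θ ← 49° +75° = 124°
rotate_crank_by(+13°): θ ← 124° +13° = 137°
crank pin P = (r cos θ, r sin θ) = (-16.089781, 15.003964)
h = r sin θ − e = 15.003964 − 13 = 2.003964
x = r cos θ + √(L² − h²) = -16.089781 + √(36100.0 − 4.0159) = -16.089781 + 189.989432 = 173.899650

173.8997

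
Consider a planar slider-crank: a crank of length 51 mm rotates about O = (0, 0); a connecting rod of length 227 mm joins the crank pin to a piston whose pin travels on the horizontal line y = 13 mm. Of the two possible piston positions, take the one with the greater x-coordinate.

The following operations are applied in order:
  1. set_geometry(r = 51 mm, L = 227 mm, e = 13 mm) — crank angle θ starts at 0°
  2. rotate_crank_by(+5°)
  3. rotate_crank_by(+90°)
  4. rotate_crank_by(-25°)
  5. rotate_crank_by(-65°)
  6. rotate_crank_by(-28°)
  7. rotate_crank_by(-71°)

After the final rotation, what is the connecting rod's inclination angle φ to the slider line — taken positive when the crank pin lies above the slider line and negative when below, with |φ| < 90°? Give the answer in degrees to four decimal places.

-16.3432

set_geometry: r = 51 mm, L = 227 mm, e = 13 mm; θ ← 0°
rotate_crank_by(+5°): θ ← 0° +5° = 5°
rotate_crank_by(+90°): θ ← 5° +90° = 95°
rotate_crank_by(-25°): θ ← 95° -25° = 70°
rotate_crank_by(-65°): θ ← 70° -65° = 5°
rotate_crank_by(-28°): θ ← 5° -28° = -23°
rotate_crank_by(-71°): θ ← -23° -71° = -94°
crank pin P = (r cos θ, r sin θ) = (-3.557580, -50.875767)
h = r sin θ − e = -50.875767 − 13 = -63.875767
sin φ = h / L = -63.875767 / 227 = -0.28139104
φ = arcsin(-0.28139104) = -16.343244°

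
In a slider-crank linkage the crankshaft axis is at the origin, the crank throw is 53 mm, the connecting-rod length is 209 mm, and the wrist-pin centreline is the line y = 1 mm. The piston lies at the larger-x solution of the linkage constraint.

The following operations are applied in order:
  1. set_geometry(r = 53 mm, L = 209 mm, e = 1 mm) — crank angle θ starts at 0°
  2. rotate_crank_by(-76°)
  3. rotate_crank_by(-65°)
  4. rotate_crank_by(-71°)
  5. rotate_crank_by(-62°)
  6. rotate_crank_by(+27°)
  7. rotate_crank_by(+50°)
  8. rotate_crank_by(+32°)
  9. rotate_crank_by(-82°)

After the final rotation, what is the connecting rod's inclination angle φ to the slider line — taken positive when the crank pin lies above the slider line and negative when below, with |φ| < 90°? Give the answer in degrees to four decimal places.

set_geometry: r = 53 mm, L = 209 mm, e = 1 mm; θ ← 0°
rotate_crank_by(-76°): θ ← 0° -76° = -76°
rotate_crank_by(-65°): θ ← -76° -65° = -141°
rotate_crank_by(-71°): θ ← -141° -71° = -212°
rotate_crank_by(-62°): θ ← -212° -62° = -274°
rotate_crank_by(+27°): θ ← -274° +27° = -247°
rotate_crank_by(+50°): θ ← -247° +50° = -197°
rotate_crank_by(+32°): θ ← -197° +32° = -165°
rotate_crank_by(-82°): θ ← -165° -82° = -247°
crank pin P = (r cos θ, r sin θ) = (-20.708750, 48.786757)
h = r sin θ − e = 48.786757 − 1 = 47.786757
sin φ = h / L = 47.786757 / 209 = 0.22864477
φ = arcsin(0.22864477) = 13.217297°

13.2173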